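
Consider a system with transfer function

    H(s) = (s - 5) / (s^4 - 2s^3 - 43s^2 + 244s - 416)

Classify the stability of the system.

The denominator s^4 - 2s^3 - 43s^2 + 244s - 416 factors as (s + 8)(s^2 - 6s + 13)(s - 4), giving poles at s = -8, 3 + 2j, 3 - 2j, 4.
Since the pole(s) at s = 3 ± 2j, 4 lie in the right half-plane, the system is unstable.

unstable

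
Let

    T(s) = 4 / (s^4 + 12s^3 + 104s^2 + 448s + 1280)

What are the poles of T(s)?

The poles are the roots of the denominator s^4 + 12s^3 + 104s^2 + 448s + 1280 = 0.
No real roots exist; factor into two real quadratics: (s^2 + 4s + 40)(s^2 + 8s + 32) = 0.
Each quadratic gives a conjugate pair via the quadratic formula.

s = -2 ± 6j, -4 ± 4j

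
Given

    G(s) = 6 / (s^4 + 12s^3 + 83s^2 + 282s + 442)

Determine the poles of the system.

The poles are the roots of the denominator s^4 + 12s^3 + 83s^2 + 282s + 442 = 0.
No real roots exist; factor into two real quadratics: (s^2 + 6s + 13)(s^2 + 6s + 34) = 0.
Each quadratic gives a conjugate pair via the quadratic formula.

s = -3 ± 2j, -3 ± 5j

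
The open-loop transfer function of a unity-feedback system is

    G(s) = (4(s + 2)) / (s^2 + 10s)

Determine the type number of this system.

The denominator has 1 factor of s at the origin (free integrator), so this is a Type 1 system.

Type 1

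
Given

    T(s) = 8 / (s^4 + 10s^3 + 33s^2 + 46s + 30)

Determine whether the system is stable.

The denominator s^4 + 10s^3 + 33s^2 + 46s + 30 factors as (s + 3)(s + 5)(s^2 + 2s + 2), giving poles at s = -3, -5, -1 ± j.
Since all poles lie strictly in the left half-plane, the system is stable.

stable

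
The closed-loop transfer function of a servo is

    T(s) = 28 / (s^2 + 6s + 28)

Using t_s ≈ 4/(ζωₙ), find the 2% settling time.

t_s ≈ 1.333 s

Comparing s^2 + 6s + 28 to s^2 + 2ζωₙs + ωₙ²: ωₙ = √28 ≈ 5.292 rad/s and ζ = 6/(2·√28) ≈ 0.5669.
ζωₙ = 6/2 = 3, so t_s ≈ 4/(ζωₙ) = 4/3 ≈ 1.333 s.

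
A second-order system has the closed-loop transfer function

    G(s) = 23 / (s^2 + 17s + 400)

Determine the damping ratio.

Compare the denominator to the standard form s^2 + 2ζωₙs + ωₙ².
ωₙ² = 400, so ωₙ = 20 rad/s.
2ζωₙ = 17, so ζ = 17/(2·20) = 0.425.
With ζ = 0.425 the response is underdamped.

ζ = 0.425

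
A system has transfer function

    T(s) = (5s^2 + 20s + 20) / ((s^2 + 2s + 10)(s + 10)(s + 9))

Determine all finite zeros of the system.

s = -2, -2

Set the numerator to zero: 5s^2 + 20s + 20 = 0, i.e. 5·(s^2 + 4s + 4) = 0.
Factoring: (s + 2)^2 = 0.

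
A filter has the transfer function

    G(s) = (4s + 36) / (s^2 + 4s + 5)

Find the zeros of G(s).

s = -9

Set the numerator to zero: 4s + 36 = 0, i.e. 4·(s + 9) = 0.
So s = -9.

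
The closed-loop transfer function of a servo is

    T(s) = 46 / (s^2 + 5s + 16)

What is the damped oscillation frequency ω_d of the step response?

Comparing s^2 + 5s + 16 to s^2 + 2ζωₙs + ωₙ²: ωₙ = 4 rad/s and ζ = 5/(2·4) = 0.625.
ζωₙ = 5/2 = 2.5, so ω_d = ωₙ√(1−ζ²) = √(ωₙ² − (ζωₙ)²) = √(16 − 2.5²) = √9.75 ≈ 3.122 rad/s.

ω_d ≈ 3.122 rad/s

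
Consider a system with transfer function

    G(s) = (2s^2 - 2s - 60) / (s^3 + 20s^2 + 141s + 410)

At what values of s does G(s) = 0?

Set the numerator to zero: 2s^2 - 2s - 60 = 0, i.e. 2·(s^2 - s - 30) = 0.
Factoring: (s - 6)(s + 5) = 0.

s = 6, -5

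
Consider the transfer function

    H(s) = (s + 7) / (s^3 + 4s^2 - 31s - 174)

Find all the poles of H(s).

s = -5 ± 2j, 6

The poles are the roots of the denominator s^3 + 4s^2 - 31s - 174 = 0.
Trying s = 6: the polynomial evaluates to 0, so (s - 6) is a factor.
Dividing out leaves s^2 + 10s + 29 = 0.
The quadratic formula then gives s = -5 ± 2j.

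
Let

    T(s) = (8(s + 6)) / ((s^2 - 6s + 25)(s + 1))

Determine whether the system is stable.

The poles can be read from the denominator factors: s = 3 ± 4j, -1.
Since the pole(s) at s = 3 + 4j, 3 - 4j lie in the right half-plane, the system is unstable.

unstable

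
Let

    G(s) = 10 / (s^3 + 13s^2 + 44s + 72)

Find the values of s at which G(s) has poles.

s = -2 + 2j, -2 - 2j, -9

The poles are the roots of the denominator s^3 + 13s^2 + 44s + 72 = 0.
Trying s = -9: the polynomial evaluates to 0, so (s + 9) is a factor.
Dividing out leaves s^2 + 4s + 8 = 0.
The quadratic formula then gives s = -2 ± 2j.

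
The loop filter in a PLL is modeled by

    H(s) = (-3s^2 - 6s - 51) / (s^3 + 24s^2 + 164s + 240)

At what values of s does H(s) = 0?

s = -1 ± 4j

Set the numerator to zero: -3s^2 - 6s - 51 = 0, i.e. -3·(s^2 + 2s + 17) = 0.
Factoring: (s^2 + 2s + 17) = 0.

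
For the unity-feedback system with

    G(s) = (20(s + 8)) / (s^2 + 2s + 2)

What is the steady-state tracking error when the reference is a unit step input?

e_ss = 0.01235

G(s) has no poles at the origin.
This is a Type 0 system. Kp = lim_{s→0} G(s) = 160/2 = 80.
e_ss = 1/(1 + Kp) = 1/(1 + 80) = 1/81 ≈ 0.01235.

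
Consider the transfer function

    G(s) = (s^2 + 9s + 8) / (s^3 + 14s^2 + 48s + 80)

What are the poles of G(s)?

s = -2 ± 2j, -10

The poles are the roots of the denominator s^3 + 14s^2 + 48s + 80 = 0.
Trying s = -10: the polynomial evaluates to 0, so (s + 10) is a factor.
Dividing out leaves s^2 + 4s + 8 = 0.
The quadratic formula then gives s = -2 ± 2j.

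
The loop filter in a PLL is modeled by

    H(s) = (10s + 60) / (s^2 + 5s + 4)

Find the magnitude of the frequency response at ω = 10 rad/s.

|H(j10)| ≈ 1.077

Substitute s = j10: numerator = 60 + j100, denominator = -96 + j50.
|H(j10)| = |60 + j100| / |-96 + j50| = 116.62 / 108.24 ≈ 1.077.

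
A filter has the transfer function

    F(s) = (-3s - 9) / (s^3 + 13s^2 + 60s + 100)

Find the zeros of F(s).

Set the numerator to zero: -3s - 9 = 0, i.e. -3·(s + 3) = 0.
So s = -3.

s = -3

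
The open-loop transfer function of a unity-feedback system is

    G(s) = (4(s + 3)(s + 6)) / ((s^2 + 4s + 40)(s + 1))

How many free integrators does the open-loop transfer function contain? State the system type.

The denominator has no factor of s at the origin — no free integrator — so this is a Type 0 system.

Type 0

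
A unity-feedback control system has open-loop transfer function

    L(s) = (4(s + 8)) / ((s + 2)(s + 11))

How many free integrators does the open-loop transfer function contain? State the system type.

Type 0

The denominator has no factor of s at the origin — no free integrator — so this is a Type 0 system.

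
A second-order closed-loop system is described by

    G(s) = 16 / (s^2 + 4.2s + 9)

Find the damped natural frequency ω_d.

ω_d ≈ 2.142 rad/s

Comparing s^2 + 4.2s + 9 to s^2 + 2ζωₙs + ωₙ²: ωₙ = 3 rad/s and ζ = 4.2/(2·3) = 0.7.
ζωₙ = 4.2/2 = 2.1, so ω_d = ωₙ√(1−ζ²) = √(ωₙ² − (ζωₙ)²) = √(9 − 2.1²) = √4.59 ≈ 2.142 rad/s.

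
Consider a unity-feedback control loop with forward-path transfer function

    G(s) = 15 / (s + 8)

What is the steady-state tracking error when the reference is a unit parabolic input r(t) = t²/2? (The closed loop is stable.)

e_ss = ∞

G(s) has no poles at the origin.
This is a Type 0 system; Ka = lim_{s→0} s^2·G(s) = 0, so the steady-state error for a parabola input is infinite.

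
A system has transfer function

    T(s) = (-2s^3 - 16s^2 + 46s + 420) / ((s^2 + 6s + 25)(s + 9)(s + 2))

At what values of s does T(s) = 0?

s = 5, -7, -6

Set the numerator to zero: -2s^3 - 16s^2 + 46s + 420 = 0, i.e. -2·(s^3 + 8s^2 - 23s - 210) = 0.
Factoring: (s - 5)(s + 7)(s + 6) = 0.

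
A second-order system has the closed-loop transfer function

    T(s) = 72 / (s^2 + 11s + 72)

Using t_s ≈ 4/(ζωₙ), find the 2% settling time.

t_s ≈ 0.7273 s

Comparing s^2 + 11s + 72 to s^2 + 2ζωₙs + ωₙ²: ωₙ = √72 ≈ 8.485 rad/s and ζ = 11/(2·√72) ≈ 0.6482.
ζωₙ = 11/2 = 5.5, so t_s ≈ 4/(ζωₙ) = 4/5.5 ≈ 0.7273 s.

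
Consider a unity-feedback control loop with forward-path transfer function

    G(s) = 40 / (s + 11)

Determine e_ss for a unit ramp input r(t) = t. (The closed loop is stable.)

e_ss = ∞

G(s) has no poles at the origin.
This is a Type 0 system; Kv = lim_{s→0} s·G(s) = 0, so the steady-state error for a ramp input is infinite.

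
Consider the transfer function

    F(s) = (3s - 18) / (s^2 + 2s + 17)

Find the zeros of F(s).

Set the numerator to zero: 3s - 18 = 0, i.e. 3·(s - 6) = 0.
So s = 6.

s = 6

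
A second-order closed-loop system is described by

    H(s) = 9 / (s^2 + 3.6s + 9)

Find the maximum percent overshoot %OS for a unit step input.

Comparing s^2 + 3.6s + 9 to s^2 + 2ζωₙs + ωₙ²: ωₙ = 3 rad/s and ζ = 3.6/(2·3) = 0.6.
%OS = 100·exp(−πζ/√(1−ζ²)) = 100·exp(−π·0.6/√(1−0.6²)) ≈ 9.48%.

%OS ≈ 9.48%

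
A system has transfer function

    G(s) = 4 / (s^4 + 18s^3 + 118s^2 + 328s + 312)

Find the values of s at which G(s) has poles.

s = -5 + j, -5 - j, -6, -2

The poles are the roots of the denominator s^4 + 18s^3 + 118s^2 + 328s + 312 = 0.
Trying s = -6: the polynomial evaluates to 0, so (s + 6) is a factor.
Dividing out leaves s^3 + 12s^2 + 46s + 52 = 0.
This factors further as (s^2 + 10s + 26)(s + 2) = 0.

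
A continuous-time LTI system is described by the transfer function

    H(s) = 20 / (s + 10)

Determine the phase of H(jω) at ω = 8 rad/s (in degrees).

At s = j8: numerator = 20, denominator = 10 + j8.
∠H = ∠num − ∠den = 0° − (38.660°) = -38.66°.

∠H(j8) ≈ -38.66°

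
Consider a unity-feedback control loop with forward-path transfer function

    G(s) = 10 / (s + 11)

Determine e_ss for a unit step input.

e_ss = 0.5238

G(s) has no poles at the origin.
This is a Type 0 system. Kp = lim_{s→0} G(s) = 10/11.
e_ss = 1/(1 + Kp) = 1/(1 + 10/11) = 11/21 ≈ 0.5238.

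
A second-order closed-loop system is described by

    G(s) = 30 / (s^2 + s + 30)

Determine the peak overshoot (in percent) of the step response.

%OS ≈ 75.0%

Comparing s^2 + s + 30 to s^2 + 2ζωₙs + ωₙ²: ωₙ = √30 ≈ 5.477 rad/s and ζ = 1/(2·√30) ≈ 0.09129.
%OS = 100·exp(−πζ/√(1−ζ²)) = 100·exp(−π·0.09129/√(1−0.09129²)) ≈ 75.0%.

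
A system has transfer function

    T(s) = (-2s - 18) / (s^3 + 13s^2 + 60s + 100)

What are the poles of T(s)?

The poles are the roots of the denominator s^3 + 13s^2 + 60s + 100 = 0.
Trying s = -5: the polynomial evaluates to 0, so (s + 5) is a factor.
Dividing out leaves s^2 + 8s + 20 = 0.
The quadratic formula then gives s = -4 ± 2j.

s = -5, -4 ± 2j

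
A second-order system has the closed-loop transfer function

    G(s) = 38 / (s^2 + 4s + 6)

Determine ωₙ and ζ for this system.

Compare the denominator to the standard form s^2 + 2ζωₙs + ωₙ².
ωₙ² = 6, so ωₙ = √6 ≈ 2.449 rad/s.
2ζωₙ = 4, so ζ = 4/(2·√6) ≈ 0.8165.

ωₙ ≈ 2.449 rad/s, ζ ≈ 0.8165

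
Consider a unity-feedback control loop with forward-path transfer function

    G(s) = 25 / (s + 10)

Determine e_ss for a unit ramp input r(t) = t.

e_ss = ∞

G(s) has no poles at the origin.
This is a Type 0 system; Kv = lim_{s→0} s·G(s) = 0, so the steady-state error for a ramp input is infinite.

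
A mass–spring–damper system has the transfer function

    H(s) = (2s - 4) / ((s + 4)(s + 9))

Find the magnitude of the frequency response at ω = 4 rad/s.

|H(j4)| ≈ 0.1605

Substitute s = j4: numerator = -4 + j8, denominator = 20 + j52.
|H(j4)| = |-4 + j8| / |20 + j52| = 8.9443 / 55.714 ≈ 0.1605.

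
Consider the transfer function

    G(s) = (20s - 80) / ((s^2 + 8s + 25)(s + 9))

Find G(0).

G(0) = -16/45 ≈ -0.3556

Set s = 0: G(0) = (-80) / (225) = -16/45.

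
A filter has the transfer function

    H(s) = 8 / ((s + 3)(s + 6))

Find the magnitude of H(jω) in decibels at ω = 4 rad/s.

Substitute s = j4: numerator = 8, denominator = 2 + j36.
|H(j4)| = |8| / |2 + j36| = 8 / 36.056 ≈ 0.2219.
In decibels: 20·log₁₀(0.2219) ≈ -13.1 dB.

|H(j4)|_dB ≈ -13.1 dB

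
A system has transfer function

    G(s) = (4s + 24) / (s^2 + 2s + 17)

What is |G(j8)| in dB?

|G(j8)|_dB ≈ -1.88 dB

Substitute s = j8: numerator = 24 + j32, denominator = -47 + j16.
|G(j8)| = |24 + j32| / |-47 + j16| = 40 / 49.649 ≈ 0.8057.
In decibels: 20·log₁₀(0.8057) ≈ -1.88 dB.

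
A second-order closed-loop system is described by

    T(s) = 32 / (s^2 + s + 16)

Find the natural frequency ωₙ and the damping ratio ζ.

ωₙ = 4 rad/s, ζ = 0.125

Compare the denominator to the standard form s^2 + 2ζωₙs + ωₙ².
ωₙ² = 16, so ωₙ = 4 rad/s.
2ζωₙ = 1, so ζ = 1/(2·4) = 0.125.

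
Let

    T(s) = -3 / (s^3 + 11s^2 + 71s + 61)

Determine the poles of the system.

The poles are the roots of the denominator s^3 + 11s^2 + 71s + 61 = 0.
Trying s = -1: the polynomial evaluates to 0, so (s + 1) is a factor.
Dividing out leaves s^2 + 10s + 61 = 0.
The quadratic formula then gives s = -5 ± 6j.

s = -5 + 6j, -5 - 6j, -1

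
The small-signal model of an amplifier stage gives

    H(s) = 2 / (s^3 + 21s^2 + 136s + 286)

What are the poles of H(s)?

s = -5 + j, -5 - j, -11

The poles are the roots of the denominator s^3 + 21s^2 + 136s + 286 = 0.
Trying s = -11: the polynomial evaluates to 0, so (s + 11) is a factor.
Dividing out leaves s^2 + 10s + 26 = 0.
The quadratic formula then gives s = -5 ± 1j.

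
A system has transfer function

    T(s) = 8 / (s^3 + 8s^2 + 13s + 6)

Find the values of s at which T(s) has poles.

s = -1, -1, -6

The poles are the roots of the denominator s^3 + 8s^2 + 13s + 6 = 0.
Trying s = -1: the polynomial evaluates to 0, so (s + 1) is a factor.
Dividing out leaves s^2 + 7s + 6 = 0.
Factoring the quadratic: (s + 1)(s + 6) = 0.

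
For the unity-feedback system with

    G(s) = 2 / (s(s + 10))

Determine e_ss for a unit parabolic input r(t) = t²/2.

G(s) has one pole at the origin.
This is a Type 1 system; Ka = lim_{s→0} s^2·G(s) = 0, so the steady-state error for a parabola input is infinite.

e_ss = ∞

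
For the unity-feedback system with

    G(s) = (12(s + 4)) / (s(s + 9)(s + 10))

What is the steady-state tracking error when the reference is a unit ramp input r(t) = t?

G(s) has one pole at the origin.
This is a Type 1 system. Kv = lim_{s→0} s·G(s) = 48/90 = 8/15.
e_ss = 1/Kv = 1/(8/15) = 15/8 ≈ 1.875.

e_ss = 1.875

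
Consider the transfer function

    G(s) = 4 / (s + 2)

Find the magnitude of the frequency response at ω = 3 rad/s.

|G(j3)| ≈ 1.109

Substitute s = j3: numerator = 4, denominator = 2 + j3.
|G(j3)| = |4| / |2 + j3| = 4 / 3.6056 ≈ 1.109.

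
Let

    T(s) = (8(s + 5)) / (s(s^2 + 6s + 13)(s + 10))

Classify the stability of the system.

marginally stable

The poles can be read from the denominator factors: s = 0, -3 + 2j, -3 - 2j, -10.
Since the simple pole(s) at s = 0 lie on the jω-axis with none in the right half-plane, the system is marginally stable.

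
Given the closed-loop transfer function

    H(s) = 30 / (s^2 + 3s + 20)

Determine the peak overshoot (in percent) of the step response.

Comparing s^2 + 3s + 20 to s^2 + 2ζωₙs + ωₙ²: ωₙ = √20 ≈ 4.472 rad/s and ζ = 3/(2·√20) ≈ 0.3354.
%OS = 100·exp(−πζ/√(1−ζ²)) = 100·exp(−π·0.3354/√(1−0.3354²)) ≈ 32.7%.

%OS ≈ 32.7%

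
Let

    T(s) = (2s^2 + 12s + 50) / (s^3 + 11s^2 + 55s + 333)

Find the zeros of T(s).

Set the numerator to zero: 2s^2 + 12s + 50 = 0, i.e. 2·(s^2 + 6s + 25) = 0.
Factoring: (s^2 + 6s + 25) = 0.

s = -3 + 4j, -3 - 4j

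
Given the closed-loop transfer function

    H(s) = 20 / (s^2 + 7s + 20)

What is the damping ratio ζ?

ζ ≈ 0.7826

Compare the denominator to the standard form s^2 + 2ζωₙs + ωₙ².
ωₙ² = 20, so ωₙ = √20 ≈ 4.472 rad/s.
2ζωₙ = 7, so ζ = 7/(2·√20) ≈ 0.7826.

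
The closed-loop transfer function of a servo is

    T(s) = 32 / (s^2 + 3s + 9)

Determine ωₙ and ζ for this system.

ωₙ = 3 rad/s, ζ = 0.5

Compare the denominator to the standard form s^2 + 2ζωₙs + ωₙ².
ωₙ² = 9, so ωₙ = 3 rad/s.
2ζωₙ = 3, so ζ = 3/(2·3) = 0.5.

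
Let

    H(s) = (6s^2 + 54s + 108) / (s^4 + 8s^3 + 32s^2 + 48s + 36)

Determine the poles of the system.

s = -1 ± j, -3 ± 3j

The poles are the roots of the denominator s^4 + 8s^3 + 32s^2 + 48s + 36 = 0.
No real roots exist; factor into two real quadratics: (s^2 + 2s + 2)(s^2 + 6s + 18) = 0.
Each quadratic gives a conjugate pair via the quadratic formula.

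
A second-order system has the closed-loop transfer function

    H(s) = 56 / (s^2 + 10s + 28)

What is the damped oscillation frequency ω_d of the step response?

Comparing s^2 + 10s + 28 to s^2 + 2ζωₙs + ωₙ²: ωₙ = √28 ≈ 5.292 rad/s and ζ = 10/(2·√28) ≈ 0.9449.
ζωₙ = 10/2 = 5, so ω_d = ωₙ√(1−ζ²) = √(ωₙ² − (ζωₙ)²) = √(28 − 5²) = √3 ≈ 1.732 rad/s.

ω_d ≈ 1.732 rad/s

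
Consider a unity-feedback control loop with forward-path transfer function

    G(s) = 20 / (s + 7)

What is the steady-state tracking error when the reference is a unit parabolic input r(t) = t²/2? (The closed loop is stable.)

G(s) has no poles at the origin.
This is a Type 0 system; Ka = lim_{s→0} s^2·G(s) = 0, so the steady-state error for a parabola input is infinite.

e_ss = ∞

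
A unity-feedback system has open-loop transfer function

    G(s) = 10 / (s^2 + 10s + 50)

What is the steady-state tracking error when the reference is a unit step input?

G(s) has no poles at the origin.
This is a Type 0 system. Kp = lim_{s→0} G(s) = 10/50 = 1/5.
e_ss = 1/(1 + Kp) = 1/(1 + 1/5) = 5/6 ≈ 0.8333.

e_ss = 0.8333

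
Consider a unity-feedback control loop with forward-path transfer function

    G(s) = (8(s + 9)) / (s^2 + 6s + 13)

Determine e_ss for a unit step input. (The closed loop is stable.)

G(s) has no poles at the origin.
This is a Type 0 system. Kp = lim_{s→0} G(s) = 72/13.
e_ss = 1/(1 + Kp) = 1/(1 + 72/13) = 13/85 ≈ 0.1529.

e_ss = 0.1529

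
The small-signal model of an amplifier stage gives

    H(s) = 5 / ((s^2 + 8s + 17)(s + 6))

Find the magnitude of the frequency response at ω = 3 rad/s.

|H(j3)| ≈ 0.02946

Substitute s = j3: numerator = 5, denominator = -24 + j168.
|H(j3)| = |5| / |-24 + j168| = 5 / 169.71 ≈ 0.02946.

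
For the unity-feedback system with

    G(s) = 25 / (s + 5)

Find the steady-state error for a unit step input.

e_ss = 0.1667

G(s) has no poles at the origin.
This is a Type 0 system. Kp = lim_{s→0} G(s) = 25/5 = 5.
e_ss = 1/(1 + Kp) = 1/(1 + 5) = 1/6 ≈ 0.1667.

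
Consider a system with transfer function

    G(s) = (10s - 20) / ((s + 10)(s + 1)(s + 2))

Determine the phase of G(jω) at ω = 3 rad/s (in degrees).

∠G(j3) ≈ -20.88°

At s = j3: numerator = -20 + j30, denominator = -97 + j69.
∠G = ∠num − ∠den = 123.69° − (144.57°) = -20.88°.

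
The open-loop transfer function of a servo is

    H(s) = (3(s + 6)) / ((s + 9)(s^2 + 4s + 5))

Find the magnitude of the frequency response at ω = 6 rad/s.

Substitute s = j6: numerator = 18 + j18, denominator = -423 + j30.
|H(j6)| = |18 + j18| / |-423 + j30| = 25.456 / 424.06 ≈ 0.06003.

|H(j6)| ≈ 0.06003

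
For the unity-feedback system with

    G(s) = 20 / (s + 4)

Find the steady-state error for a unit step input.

G(s) has no poles at the origin.
This is a Type 0 system. Kp = lim_{s→0} G(s) = 20/4 = 5.
e_ss = 1/(1 + Kp) = 1/(1 + 5) = 1/6 ≈ 0.1667.

e_ss = 0.1667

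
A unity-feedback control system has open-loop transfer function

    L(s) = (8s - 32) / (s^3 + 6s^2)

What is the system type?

Type 2

Factor s from the denominator: s^3 + 6s^2 = s^2·(s + 6).
There are 2 poles at the origin, so the system is Type 2.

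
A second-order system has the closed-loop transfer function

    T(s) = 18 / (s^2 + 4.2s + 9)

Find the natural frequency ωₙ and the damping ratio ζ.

Compare the denominator to the standard form s^2 + 2ζωₙs + ωₙ².
ωₙ² = 9, so ωₙ = 3 rad/s.
2ζωₙ = 4.2, so ζ = 4.2/(2·3) = 0.7.

ωₙ = 3 rad/s, ζ = 0.7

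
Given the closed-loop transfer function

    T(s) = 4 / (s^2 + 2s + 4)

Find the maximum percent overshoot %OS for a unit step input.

%OS ≈ 16.3%

Comparing s^2 + 2s + 4 to s^2 + 2ζωₙs + ωₙ²: ωₙ = 2 rad/s and ζ = 2/(2·2) = 0.5.
%OS = 100·exp(−πζ/√(1−ζ²)) = 100·exp(−π·0.5/√(1−0.5²)) ≈ 16.3%.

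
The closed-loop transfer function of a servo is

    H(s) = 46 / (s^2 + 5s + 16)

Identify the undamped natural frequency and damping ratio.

Compare the denominator to the standard form s^2 + 2ζωₙs + ωₙ².
ωₙ² = 16, so ωₙ = 4 rad/s.
2ζωₙ = 5, so ζ = 5/(2·4) = 0.625.

ωₙ = 4 rad/s, ζ = 0.625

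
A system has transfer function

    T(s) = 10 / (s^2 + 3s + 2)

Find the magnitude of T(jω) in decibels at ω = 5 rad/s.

|T(j5)|_dB ≈ -8.77 dB

Substitute s = j5: numerator = 10, denominator = -23 + j15.
|T(j5)| = |10| / |-23 + j15| = 10 / 27.459 ≈ 0.3642.
In decibels: 20·log₁₀(0.3642) ≈ -8.77 dB.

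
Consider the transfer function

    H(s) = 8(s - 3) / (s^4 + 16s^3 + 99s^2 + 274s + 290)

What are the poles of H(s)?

s = -3 + j, -3 - j, -5 + 2j, -5 - 2j

The poles are the roots of the denominator s^4 + 16s^3 + 99s^2 + 274s + 290 = 0.
No real roots exist; factor into two real quadratics: (s^2 + 6s + 10)(s^2 + 10s + 29) = 0.
Each quadratic gives a conjugate pair via the quadratic formula.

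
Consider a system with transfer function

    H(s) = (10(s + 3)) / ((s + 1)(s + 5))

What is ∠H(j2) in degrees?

At s = j2: numerator = 30 + j20, denominator = 1 + j12.
∠H = ∠num − ∠den = 33.690° − (85.236°) = -51.55°.

∠H(j2) ≈ -51.55°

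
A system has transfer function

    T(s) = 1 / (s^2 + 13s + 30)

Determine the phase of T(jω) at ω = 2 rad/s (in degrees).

At s = j2: numerator = 1, denominator = 26 + j26.
∠T = ∠num − ∠den = 0° − (45°) = -45°.

∠T(j2) ≈ -45°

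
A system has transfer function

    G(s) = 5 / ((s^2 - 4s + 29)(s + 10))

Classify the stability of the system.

The poles can be read from the denominator factors: s = 2 ± 5j, -10.
Since the pole(s) at s = 2 ± 5j lie in the right half-plane, the system is unstable.

unstable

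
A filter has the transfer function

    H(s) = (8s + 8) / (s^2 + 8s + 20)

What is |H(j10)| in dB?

Substitute s = j10: numerator = 8 + j80, denominator = -80 + j80.
|H(j10)| = |8 + j80| / |-80 + j80| = 80.399 / 113.14 ≈ 0.7106.
In decibels: 20·log₁₀(0.7106) ≈ -2.97 dB.

|H(j10)|_dB ≈ -2.97 dB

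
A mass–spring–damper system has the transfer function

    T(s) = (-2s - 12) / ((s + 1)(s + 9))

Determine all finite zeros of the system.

Set the numerator to zero: -2s - 12 = 0, i.e. -2·(s + 6) = 0.
So s = -6.

s = -6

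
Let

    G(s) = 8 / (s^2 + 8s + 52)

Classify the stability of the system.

stable

The poles can be read from the denominator factors: s = -4 + 6j, -4 - 6j.
Since all poles lie strictly in the left half-plane, the system is stable.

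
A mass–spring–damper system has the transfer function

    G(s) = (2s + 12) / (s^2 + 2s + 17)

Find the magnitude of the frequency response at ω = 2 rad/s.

|G(j2)| ≈ 0.9300

Substitute s = j2: numerator = 12 + j4, denominator = 13 + j4.
|G(j2)| = |12 + j4| / |13 + j4| = 12.649 / 13.601 ≈ 0.9300.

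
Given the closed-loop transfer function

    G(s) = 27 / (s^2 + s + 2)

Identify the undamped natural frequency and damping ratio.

ωₙ ≈ 1.414 rad/s, ζ ≈ 0.3536

Compare the denominator to the standard form s^2 + 2ζωₙs + ωₙ².
ωₙ² = 2, so ωₙ = √2 ≈ 1.414 rad/s.
2ζωₙ = 1, so ζ = 1/(2·√2) ≈ 0.3536.
With ζ = 0.3536 the response is underdamped.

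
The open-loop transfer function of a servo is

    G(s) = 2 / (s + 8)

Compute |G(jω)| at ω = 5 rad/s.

|G(j5)| ≈ 0.2120

Substitute s = j5: numerator = 2, denominator = 8 + j5.
|G(j5)| = |2| / |8 + j5| = 2 / 9.4340 ≈ 0.2120.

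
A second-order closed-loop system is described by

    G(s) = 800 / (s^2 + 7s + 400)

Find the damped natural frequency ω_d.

Comparing s^2 + 7s + 400 to s^2 + 2ζωₙs + ωₙ²: ωₙ = 20 rad/s and ζ = 7/(2·20) = 0.175.
ζωₙ = 7/2 = 3.5, so ω_d = ωₙ√(1−ζ²) = √(ωₙ² − (ζωₙ)²) = √(400 − 3.5²) = √387.75 ≈ 19.69 rad/s.

ω_d ≈ 19.69 rad/s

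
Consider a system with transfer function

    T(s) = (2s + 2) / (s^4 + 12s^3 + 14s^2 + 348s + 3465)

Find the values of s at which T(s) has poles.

The poles are the roots of the denominator s^4 + 12s^3 + 14s^2 + 348s + 3465 = 0.
Trying s = -11: the polynomial evaluates to 0, so (s + 11) is a factor.
Dividing out leaves s^3 + s^2 + 3s + 315 = 0.
This factors further as (s^2 - 6s + 45)(s + 7) = 0.

s = 3 + 6j, 3 - 6j, -11, -7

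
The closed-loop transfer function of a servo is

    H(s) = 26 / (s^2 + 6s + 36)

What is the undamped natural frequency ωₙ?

ωₙ = 6 rad/s

Compare the denominator to the standard form s^2 + 2ζωₙs + ωₙ².
ωₙ² = 36, so ωₙ = 6 rad/s.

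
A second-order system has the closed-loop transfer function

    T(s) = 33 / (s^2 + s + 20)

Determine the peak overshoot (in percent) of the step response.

%OS ≈ 70.2%

Comparing s^2 + s + 20 to s^2 + 2ζωₙs + ωₙ²: ωₙ = √20 ≈ 4.472 rad/s and ζ = 1/(2·√20) ≈ 0.1118.
%OS = 100·exp(−πζ/√(1−ζ²)) = 100·exp(−π·0.1118/√(1−0.1118²)) ≈ 70.2%.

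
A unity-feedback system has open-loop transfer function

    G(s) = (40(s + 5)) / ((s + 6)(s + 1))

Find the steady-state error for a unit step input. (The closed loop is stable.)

e_ss = 0.02913

G(s) has no poles at the origin.
This is a Type 0 system. Kp = lim_{s→0} G(s) = 200/6 = 100/3.
e_ss = 1/(1 + Kp) = 1/(1 + 100/3) = 3/103 ≈ 0.02913.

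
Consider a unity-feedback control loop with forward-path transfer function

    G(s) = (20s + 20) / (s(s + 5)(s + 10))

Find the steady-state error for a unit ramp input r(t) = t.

G(s) has one pole at the origin.
This is a Type 1 system. Kv = lim_{s→0} s·G(s) = 20/50 = 2/5.
e_ss = 1/Kv = 1/(2/5) = 5/2 ≈ 2.500.

e_ss = 2.500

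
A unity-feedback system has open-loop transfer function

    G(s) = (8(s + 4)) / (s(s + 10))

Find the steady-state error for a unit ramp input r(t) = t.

e_ss = 0.3125

G(s) has one pole at the origin.
This is a Type 1 system. Kv = lim_{s→0} s·G(s) = 32/10 = 16/5.
e_ss = 1/Kv = 1/(16/5) = 5/16 ≈ 0.3125.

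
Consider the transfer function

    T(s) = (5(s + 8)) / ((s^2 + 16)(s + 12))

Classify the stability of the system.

marginally stable

The poles can be read from the denominator factors: s = ±4j, -12.
Since the simple pole(s) at s = 4j, -4j lie on the jω-axis with none in the right half-plane, the system is marginally stable.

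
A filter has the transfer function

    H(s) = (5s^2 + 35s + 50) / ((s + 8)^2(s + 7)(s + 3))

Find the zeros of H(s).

s = -5, -2

Set the numerator to zero: 5s^2 + 35s + 50 = 0, i.e. 5·(s^2 + 7s + 10) = 0.
Factoring: (s + 5)(s + 2) = 0.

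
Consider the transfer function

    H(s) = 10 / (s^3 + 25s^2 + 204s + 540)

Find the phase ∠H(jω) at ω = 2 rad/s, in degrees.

At s = j2: numerator = 10, denominator = 440 + j400.
∠H = ∠num − ∠den = 0° − (42.274°) = -42.27°.

∠H(j2) ≈ -42.27°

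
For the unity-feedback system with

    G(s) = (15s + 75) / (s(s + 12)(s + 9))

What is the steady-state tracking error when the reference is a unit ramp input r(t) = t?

G(s) has one pole at the origin.
This is a Type 1 system. Kv = lim_{s→0} s·G(s) = 75/108 = 25/36.
e_ss = 1/Kv = 1/(25/36) = 36/25 ≈ 1.440.

e_ss = 1.440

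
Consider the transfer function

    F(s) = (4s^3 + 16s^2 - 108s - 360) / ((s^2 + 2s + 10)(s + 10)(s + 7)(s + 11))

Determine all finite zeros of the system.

Set the numerator to zero: 4s^3 + 16s^2 - 108s - 360 = 0, i.e. 4·(s^3 + 4s^2 - 27s - 90) = 0.
Factoring: (s + 6)(s + 3)(s - 5) = 0.

s = -6, -3, 5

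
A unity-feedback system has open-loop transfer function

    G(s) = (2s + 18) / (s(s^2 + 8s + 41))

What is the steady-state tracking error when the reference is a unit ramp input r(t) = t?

e_ss = 2.278

G(s) has one pole at the origin.
This is a Type 1 system. Kv = lim_{s→0} s·G(s) = 18/41.
e_ss = 1/Kv = 1/(18/41) = 41/18 ≈ 2.278.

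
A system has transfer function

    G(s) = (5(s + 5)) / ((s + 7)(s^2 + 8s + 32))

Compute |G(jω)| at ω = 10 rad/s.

Substitute s = j10: numerator = 25 + j50, denominator = -1276 - j120.
|G(j10)| = |25 + j50| / |-1276 - j120| = 55.902 / 1281.6 ≈ 0.04362.

|G(j10)| ≈ 0.04362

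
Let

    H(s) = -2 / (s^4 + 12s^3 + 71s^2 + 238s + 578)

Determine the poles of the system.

s = -5 ± 3j, -1 ± 4j

The poles are the roots of the denominator s^4 + 12s^3 + 71s^2 + 238s + 578 = 0.
No real roots exist; factor into two real quadratics: (s^2 + 10s + 34)(s^2 + 2s + 17) = 0.
Each quadratic gives a conjugate pair via the quadratic formula.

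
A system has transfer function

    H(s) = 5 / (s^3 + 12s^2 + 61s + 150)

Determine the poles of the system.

The poles are the roots of the denominator s^3 + 12s^2 + 61s + 150 = 0.
Trying s = -6: the polynomial evaluates to 0, so (s + 6) is a factor.
Dividing out leaves s^2 + 6s + 25 = 0.
The quadratic formula then gives s = -3 ± 4j.

s = -3 ± 4j, -6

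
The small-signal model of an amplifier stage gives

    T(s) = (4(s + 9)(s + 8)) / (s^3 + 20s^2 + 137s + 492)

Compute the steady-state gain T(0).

Set s = 0: T(0) = (288) / (492) = 24/41.

T(0) = 24/41 ≈ 0.5854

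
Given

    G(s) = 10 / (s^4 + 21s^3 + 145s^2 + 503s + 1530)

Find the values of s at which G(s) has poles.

The poles are the roots of the denominator s^4 + 21s^3 + 145s^2 + 503s + 1530 = 0.
Trying s = -10: the polynomial evaluates to 0, so (s + 10) is a factor.
Dividing out leaves s^3 + 11s^2 + 35s + 153 = 0.
This factors further as (s^2 + 2s + 17)(s + 9) = 0.

s = -1 + 4j, -1 - 4j, -10, -9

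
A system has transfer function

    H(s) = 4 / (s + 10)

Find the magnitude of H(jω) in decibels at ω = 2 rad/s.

|H(j2)|_dB ≈ -8.13 dB

Substitute s = j2: numerator = 4, denominator = 10 + j2.
|H(j2)| = |4| / |10 + j2| = 4 / 10.198 ≈ 0.3922.
In decibels: 20·log₁₀(0.3922) ≈ -8.13 dB.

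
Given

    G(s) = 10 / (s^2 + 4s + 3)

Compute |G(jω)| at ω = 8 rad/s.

Substitute s = j8: numerator = 10, denominator = -61 + j32.
|G(j8)| = |10| / |-61 + j32| = 10 / 68.884 ≈ 0.1452.

|G(j8)| ≈ 0.1452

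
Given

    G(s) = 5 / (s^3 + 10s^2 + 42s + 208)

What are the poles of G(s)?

The poles are the roots of the denominator s^3 + 10s^2 + 42s + 208 = 0.
Trying s = -8: the polynomial evaluates to 0, so (s + 8) is a factor.
Dividing out leaves s^2 + 2s + 26 = 0.
The quadratic formula then gives s = -1 ± 5j.

s = -1 + 5j, -1 - 5j, -8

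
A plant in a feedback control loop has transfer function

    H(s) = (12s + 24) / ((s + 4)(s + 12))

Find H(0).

H(0) = 1/2 ≈ 0.5000

Set s = 0: H(0) = (24) / (48) = 1/2.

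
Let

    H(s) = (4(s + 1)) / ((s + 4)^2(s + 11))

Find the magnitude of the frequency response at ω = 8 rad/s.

|H(j8)| ≈ 0.02964

Substitute s = j8: numerator = 4 + j32, denominator = -1040 + j320.
|H(j8)| = |4 + j32| / |-1040 + j320| = 32.249 / 1088.1 ≈ 0.02964.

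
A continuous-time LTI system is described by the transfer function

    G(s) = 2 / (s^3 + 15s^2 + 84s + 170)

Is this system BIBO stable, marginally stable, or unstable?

stable

The denominator s^3 + 15s^2 + 84s + 170 factors as (s^2 + 10s + 34)(s + 5), giving poles at s = -5 ± 3j, -5.
Since all poles lie strictly in the left half-plane, the system is stable.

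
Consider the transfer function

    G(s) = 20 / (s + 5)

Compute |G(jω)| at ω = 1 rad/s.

Substitute s = j1: numerator = 20, denominator = 5 + j1.
|G(j1)| = |20| / |5 + j1| = 20 / 5.0990 ≈ 3.922.

|G(j1)| ≈ 3.922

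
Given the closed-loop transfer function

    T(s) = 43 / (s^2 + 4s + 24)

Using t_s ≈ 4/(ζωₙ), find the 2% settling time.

t_s ≈ 2 s

Comparing s^2 + 4s + 24 to s^2 + 2ζωₙs + ωₙ²: ωₙ = √24 ≈ 4.899 rad/s and ζ = 4/(2·√24) ≈ 0.4082.
ζωₙ = 4/2 = 2, so t_s ≈ 4/(ζωₙ) = 4/2 = 2 s.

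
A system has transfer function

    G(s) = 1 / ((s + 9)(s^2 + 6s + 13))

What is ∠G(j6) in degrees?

At s = j6: numerator = 1, denominator = -423 + j186.
∠G = ∠num − ∠den = 0° − (156.26°) = -156.3°.

∠G(j6) ≈ -156.3°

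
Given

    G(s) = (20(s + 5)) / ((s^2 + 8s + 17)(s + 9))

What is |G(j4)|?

Substitute s = j4: numerator = 100 + j80, denominator = -119 + j292.
|G(j4)| = |100 + j80| / |-119 + j292| = 128.06 / 315.32 ≈ 0.4061.

|G(j4)| ≈ 0.4061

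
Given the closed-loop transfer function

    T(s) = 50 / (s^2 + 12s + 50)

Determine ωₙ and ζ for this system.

Compare the denominator to the standard form s^2 + 2ζωₙs + ωₙ².
ωₙ² = 50, so ωₙ = √50 ≈ 7.071 rad/s.
2ζωₙ = 12, so ζ = 12/(2·√50) ≈ 0.8485.

ωₙ ≈ 7.071 rad/s, ζ ≈ 0.8485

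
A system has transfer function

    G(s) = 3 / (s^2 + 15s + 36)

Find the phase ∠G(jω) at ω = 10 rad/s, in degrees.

At s = j10: numerator = 3, denominator = -64 + j150.
∠G = ∠num − ∠den = 0° − (113.11°) = -113.1°.

∠G(j10) ≈ -113.1°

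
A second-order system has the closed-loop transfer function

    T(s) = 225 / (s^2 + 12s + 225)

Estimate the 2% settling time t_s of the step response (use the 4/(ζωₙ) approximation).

Comparing s^2 + 12s + 225 to s^2 + 2ζωₙs + ωₙ²: ωₙ = 15 rad/s and ζ = 12/(2·15) = 0.4.
ζωₙ = 12/2 = 6, so t_s ≈ 4/(ζωₙ) = 4/6 ≈ 0.6667 s.

t_s ≈ 0.6667 s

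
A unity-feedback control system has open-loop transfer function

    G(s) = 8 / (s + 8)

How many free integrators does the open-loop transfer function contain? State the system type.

The denominator has no factor of s at the origin — no free integrator — so this is a Type 0 system.

Type 0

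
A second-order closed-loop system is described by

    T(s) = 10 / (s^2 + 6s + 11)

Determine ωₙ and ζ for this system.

ωₙ ≈ 3.317 rad/s, ζ ≈ 0.9045

Compare the denominator to the standard form s^2 + 2ζωₙs + ωₙ².
ωₙ² = 11, so ωₙ = √11 ≈ 3.317 rad/s.
2ζωₙ = 6, so ζ = 6/(2·√11) ≈ 0.9045.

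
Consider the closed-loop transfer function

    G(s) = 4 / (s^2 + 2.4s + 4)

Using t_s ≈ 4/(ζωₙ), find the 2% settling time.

t_s ≈ 3.333 s

Comparing s^2 + 2.4s + 4 to s^2 + 2ζωₙs + ωₙ²: ωₙ = 2 rad/s and ζ = 2.4/(2·2) = 0.6.
ζωₙ = 2.4/2 = 1.2, so t_s ≈ 4/(ζωₙ) = 4/1.2 ≈ 3.333 s.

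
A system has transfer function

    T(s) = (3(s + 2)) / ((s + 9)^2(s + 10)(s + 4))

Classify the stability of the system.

The poles can be read from the denominator factors: s = -9, -10, -9, -4.
Since all poles lie strictly in the left half-plane, the system is stable.

stable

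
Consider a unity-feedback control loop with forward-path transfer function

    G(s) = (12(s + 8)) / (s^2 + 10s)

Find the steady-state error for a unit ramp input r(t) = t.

e_ss = 0.1042

G(s) has one pole at the origin.
This is a Type 1 system. Kv = lim_{s→0} s·G(s) = 96/10 = 48/5.
e_ss = 1/Kv = 1/(48/5) = 5/48 ≈ 0.1042.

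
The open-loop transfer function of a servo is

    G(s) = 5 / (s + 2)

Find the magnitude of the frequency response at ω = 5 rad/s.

Substitute s = j5: numerator = 5, denominator = 2 + j5.
|G(j5)| = |5| / |2 + j5| = 5 / 5.3852 ≈ 0.9285.

|G(j5)| ≈ 0.9285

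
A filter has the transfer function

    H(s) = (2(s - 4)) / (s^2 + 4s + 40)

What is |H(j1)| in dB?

Substitute s = j1: numerator = -8 + j2, denominator = 39 + j4.
|H(j1)| = |-8 + j2| / |39 + j4| = 8.2462 / 39.205 ≈ 0.2103.
In decibels: 20·log₁₀(0.2103) ≈ -13.5 dB.

|H(j1)|_dB ≈ -13.5 dB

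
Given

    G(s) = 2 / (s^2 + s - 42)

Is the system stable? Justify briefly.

The denominator s^2 + s - 42 factors as (s + 7)(s - 6), giving poles at s = -7, 6.
Since the pole(s) at s = 6 lie in the right half-plane, the system is unstable.

unstable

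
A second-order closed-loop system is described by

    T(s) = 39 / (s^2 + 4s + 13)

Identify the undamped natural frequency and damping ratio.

ωₙ ≈ 3.606 rad/s, ζ ≈ 0.5547

Compare the denominator to the standard form s^2 + 2ζωₙs + ωₙ².
ωₙ² = 13, so ωₙ = √13 ≈ 3.606 rad/s.
2ζωₙ = 4, so ζ = 4/(2·√13) ≈ 0.5547.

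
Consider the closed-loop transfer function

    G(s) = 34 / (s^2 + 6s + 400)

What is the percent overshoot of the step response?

Comparing s^2 + 6s + 400 to s^2 + 2ζωₙs + ωₙ²: ωₙ = 20 rad/s and ζ = 6/(2·20) = 0.15.
%OS = 100·exp(−πζ/√(1−ζ²)) = 100·exp(−π·0.15/√(1−0.15²)) ≈ 62.1%.

%OS ≈ 62.1%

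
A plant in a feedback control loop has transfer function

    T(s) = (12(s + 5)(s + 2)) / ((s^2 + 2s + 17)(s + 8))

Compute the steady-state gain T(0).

At s = 0 each factor (s + a) contributes a and each (s^2 + bs + c) contributes c.
T(0) = 12·(5) · (2) / ((17) · (8)) = 120/136 = 15/17.

T(0) = 15/17 ≈ 0.8824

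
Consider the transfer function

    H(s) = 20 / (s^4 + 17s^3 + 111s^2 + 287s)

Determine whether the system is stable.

The denominator s^4 + 17s^3 + 111s^2 + 287s factors as s(s^2 + 10s + 41)(s + 7), giving poles at s = 0, -5 + 4j, -5 - 4j, -7.
Since the simple pole(s) at s = 0 lie on the jω-axis with none in the right half-plane, the system is marginally stable.

marginally stable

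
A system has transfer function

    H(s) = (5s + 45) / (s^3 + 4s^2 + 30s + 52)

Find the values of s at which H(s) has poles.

The poles are the roots of the denominator s^3 + 4s^2 + 30s + 52 = 0.
Trying s = -2: the polynomial evaluates to 0, so (s + 2) is a factor.
Dividing out leaves s^2 + 2s + 26 = 0.
The quadratic formula then gives s = -1 ± 5j.

s = -1 + 5j, -1 - 5j, -2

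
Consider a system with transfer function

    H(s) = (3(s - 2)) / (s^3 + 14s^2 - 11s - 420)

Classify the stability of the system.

unstable

The denominator s^3 + 14s^2 - 11s - 420 factors as (s + 12)(s + 7)(s - 5), giving poles at s = -12, -7, 5.
Since the pole(s) at s = 5 lie in the right half-plane, the system is unstable.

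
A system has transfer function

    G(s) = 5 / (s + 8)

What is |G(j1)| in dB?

Substitute s = j1: numerator = 5, denominator = 8 + j1.
|G(j1)| = |5| / |8 + j1| = 5 / 8.0623 ≈ 0.6202.
In decibels: 20·log₁₀(0.6202) ≈ -4.15 dB.

|G(j1)|_dB ≈ -4.15 dB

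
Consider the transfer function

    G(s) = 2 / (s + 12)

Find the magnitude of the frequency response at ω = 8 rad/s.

Substitute s = j8: numerator = 2, denominator = 12 + j8.
|G(j8)| = |2| / |12 + j8| = 2 / 14.422 ≈ 0.1387.

|G(j8)| ≈ 0.1387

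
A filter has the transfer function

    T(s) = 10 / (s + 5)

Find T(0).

Set s = 0: T(0) = (10) / (5) = 2.

T(0) = 2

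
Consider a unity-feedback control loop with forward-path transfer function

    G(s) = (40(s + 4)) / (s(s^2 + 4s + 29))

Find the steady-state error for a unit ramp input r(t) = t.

e_ss = 0.1812

G(s) has one pole at the origin.
This is a Type 1 system. Kv = lim_{s→0} s·G(s) = 160/29.
e_ss = 1/Kv = 1/(160/29) = 29/160 ≈ 0.1812.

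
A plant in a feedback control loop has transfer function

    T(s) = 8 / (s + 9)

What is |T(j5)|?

Substitute s = j5: numerator = 8, denominator = 9 + j5.
|T(j5)| = |8| / |9 + j5| = 8 / 10.296 ≈ 0.7770.

|T(j5)| ≈ 0.7770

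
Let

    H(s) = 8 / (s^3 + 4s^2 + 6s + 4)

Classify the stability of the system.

The denominator s^3 + 4s^2 + 6s + 4 factors as (s^2 + 2s + 2)(s + 2), giving poles at s = -1 ± j, -2.
Since all poles lie strictly in the left half-plane, the system is stable.

stable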